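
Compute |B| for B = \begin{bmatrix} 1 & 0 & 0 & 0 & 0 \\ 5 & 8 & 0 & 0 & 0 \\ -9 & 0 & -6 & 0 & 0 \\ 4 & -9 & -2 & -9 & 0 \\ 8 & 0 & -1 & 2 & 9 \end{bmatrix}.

B is lower triangular, so det(B) is the product of the diagonal entries:
det = (1) · (8) · (-6) · (-9) · (9) = 3888

|B| = 3888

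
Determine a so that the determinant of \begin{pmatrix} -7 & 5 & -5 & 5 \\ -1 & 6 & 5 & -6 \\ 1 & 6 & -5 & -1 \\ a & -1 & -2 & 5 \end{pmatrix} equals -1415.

a = -9

Expanding along the column containing a, det(A) is linear in a: det(A) = (325)·a + (1510).
Set (325)·a + (1510) = -1415  ⇒  (325)·a = -2925  ⇒  a = -9.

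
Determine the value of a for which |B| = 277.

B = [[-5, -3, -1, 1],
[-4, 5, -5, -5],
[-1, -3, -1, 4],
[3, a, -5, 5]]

Expanding along the row containing a, det(B) is linear in a: det(B) = (103)·a + (-135).
Set (103)·a + (-135) = 277  ⇒  (103)·a = 412  ⇒  a = 4.

4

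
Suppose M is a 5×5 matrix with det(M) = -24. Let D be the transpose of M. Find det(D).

det(Mᵀ) = det(M).
det(D) = (1)·(-24) = -24

|D| = -24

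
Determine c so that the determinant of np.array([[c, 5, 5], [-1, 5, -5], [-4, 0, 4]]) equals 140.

-4

Expanding along the row containing c, det(A) is linear in c: det(A) = (20)·c + (220).
Set (20)·c + (220) = 140  ⇒  (20)·c = -80  ⇒  c = -4.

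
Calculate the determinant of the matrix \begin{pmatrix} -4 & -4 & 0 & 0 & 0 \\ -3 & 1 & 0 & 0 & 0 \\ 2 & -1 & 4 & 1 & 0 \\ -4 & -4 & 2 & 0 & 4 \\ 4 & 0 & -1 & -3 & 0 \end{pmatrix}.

-704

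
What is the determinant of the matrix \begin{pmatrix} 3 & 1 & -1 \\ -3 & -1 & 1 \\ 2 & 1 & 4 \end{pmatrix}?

The determinant is 0.

Expand along row 1:
  + 3 · |-1 1; 1 4| = 3·(-4 − 1) = -15
  − 1 · |-3 1; 2 4| = −1·(-12 − 2) = 14
  + (-1) · |-3 -1; 2 1| = (-1)·(-3 − (-2)) = 1
Sum: (-15) + (14) + (1) = 0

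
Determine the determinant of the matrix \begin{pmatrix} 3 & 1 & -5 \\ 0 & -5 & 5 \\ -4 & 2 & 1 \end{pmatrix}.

35

Expand along column 1:
  + 3 · |-5 5; 2 1| = 3·(-5 − 10) = -45
  + (-4) · |1 -5; -5 5| = (-4)·(5 − 25) = 80
Sum: (-45) + (80) = 35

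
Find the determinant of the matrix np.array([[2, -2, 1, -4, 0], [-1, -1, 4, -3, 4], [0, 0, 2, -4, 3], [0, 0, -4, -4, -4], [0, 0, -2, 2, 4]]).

The matrix is block upper-triangular with a 2×2 block and a 3×3 block on the diagonal, so its determinant equals the product of the determinants of the diagonal blocks.
det of the 2×2 block = -4
det of the 3×3 block = -160
det = (-4)·(-160) = 640

640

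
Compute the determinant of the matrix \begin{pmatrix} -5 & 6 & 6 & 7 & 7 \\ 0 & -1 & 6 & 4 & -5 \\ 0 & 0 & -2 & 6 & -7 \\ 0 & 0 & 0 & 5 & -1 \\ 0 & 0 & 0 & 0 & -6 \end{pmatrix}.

300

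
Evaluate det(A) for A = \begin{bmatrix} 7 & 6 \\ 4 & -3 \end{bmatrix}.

|A| = -45

det(A) = 7·(-3) − 6·4 = -21 − 24 = -45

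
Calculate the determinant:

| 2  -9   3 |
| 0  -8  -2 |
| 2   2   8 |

-36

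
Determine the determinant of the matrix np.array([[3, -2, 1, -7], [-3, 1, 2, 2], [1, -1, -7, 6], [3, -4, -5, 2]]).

115

Expand along row 1:
  + (3) · M_11   where M_11 = det([1 2 2; -1 -7 6; -4 -5 2]) = -74
  − (-2) · M_12   where M_12 = det([-3 2 2; 1 -7 6; 3 -5 2]) = 16
  + (1) · M_13   where M_13 = det([-3 1 2; 1 -1 6; 3 -4 2]) = -52
  − (-7) · M_14   where M_14 = det([-3 1 2; 1 -1 -7; 3 -4 -5]) = 51
det = (+1)·(3)·(-74) + (-1)·(-2)·(16) + (+1)·(1)·(-52) + (-1)·(-7)·(51) = 115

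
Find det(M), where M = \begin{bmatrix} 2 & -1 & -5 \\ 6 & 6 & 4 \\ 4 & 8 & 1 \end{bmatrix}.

det(M) = -182

Expand along column 1:
  + 2 · |6 4; 8 1| = 2·(6 − 32) = -52
  − 6 · |-1 -5; 8 1| = −6·(-1 − (-40)) = -234
  + 4 · |-1 -5; 6 4| = 4·(-4 − (-30)) = 104
Sum: (-52) + (-234) + (104) = -182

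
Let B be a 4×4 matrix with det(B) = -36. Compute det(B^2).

det(B^2) = (det B)^2 = (-36)^2 = 1296

The determinant is 1296.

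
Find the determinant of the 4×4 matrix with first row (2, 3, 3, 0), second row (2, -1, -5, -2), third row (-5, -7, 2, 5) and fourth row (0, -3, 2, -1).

Expand along row 1 (it has 1 zero):
  + (2) · M_11   where M_11 = det([-1 -5 -2; -7 2 5; -3 2 -1]) = 138
  − (3) · M_12   where M_12 = det([2 -5 -2; -5 2 5; 0 2 -1]) = 21
  + (3) · M_13   where M_13 = det([2 -1 -2; -5 -7 5; 0 -3 -1]) = 19
det = (+1)·(2)·(138) + (-1)·(3)·(21) + (+1)·(3)·(19) = 270

The determinant is 270.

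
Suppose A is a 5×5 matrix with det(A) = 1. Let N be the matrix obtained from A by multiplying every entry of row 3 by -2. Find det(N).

Scaling one row by -2 multiplies the determinant by -2.
det(N) = (-2)·(1) = -2

The determinant is -2.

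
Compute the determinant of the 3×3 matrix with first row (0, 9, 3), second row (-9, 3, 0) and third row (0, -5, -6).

-351

Expand along column 1:
  − (-9) · |9 3; -5 -6| = −(-9)·(-54 − (-15)) = -351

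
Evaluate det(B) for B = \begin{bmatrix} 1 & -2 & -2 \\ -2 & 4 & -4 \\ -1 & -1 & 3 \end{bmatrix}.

-24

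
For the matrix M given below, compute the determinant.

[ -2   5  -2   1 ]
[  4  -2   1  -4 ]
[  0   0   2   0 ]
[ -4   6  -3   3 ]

|M| = 0

Expand along row 3 (it has 3 zeros):
  + (2) · M_33   where M_33 = det([-2 5 1; 4 -2 -4; -4 6 3]) = 0
det = (+1)·(2)·(0) = 0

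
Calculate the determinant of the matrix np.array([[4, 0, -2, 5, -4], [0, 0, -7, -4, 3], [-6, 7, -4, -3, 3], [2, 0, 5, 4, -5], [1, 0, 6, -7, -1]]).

-2058

Expand along column 2 (it has 4 zeros):
  − (7) · M_32   where M_32 = det([4 -2 5 -4; 0 -7 -4 3; 2 5 4 -5; 1 6 -7 -1]) = 294
det = (-1)·(7)·(294) = -2058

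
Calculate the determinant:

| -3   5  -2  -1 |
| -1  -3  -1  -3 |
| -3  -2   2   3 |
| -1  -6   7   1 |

-560

Expand along row 1:
  + (-3) · M_11   where M_11 = det([-3 -1 -3; -2 2 3; -6 7 1]) = 79
  − (5) · M_12   where M_12 = det([-1 -1 -3; -3 2 3; -1 7 1]) = 76
  + (-2) · M_13   where M_13 = det([-1 -3 -3; -3 -2 3; -1 -6 1]) = -64
  − (-1) · M_14   where M_14 = det([-1 -3 -1; -3 -2 2; -1 -6 7]) = -71
det = (+1)·(-3)·(79) + (-1)·(5)·(76) + (+1)·(-2)·(-64) + (-1)·(-1)·(-71) = -560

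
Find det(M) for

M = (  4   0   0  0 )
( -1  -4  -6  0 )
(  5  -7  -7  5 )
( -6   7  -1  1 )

Expand along row 1 (it has 3 zeros):
  + (4) · M_11   where M_11 = det([-4 -6 0; -7 -7 5; 7 -1 1]) = -244
det = (+1)·(4)·(-244) = -976

The determinant is -976.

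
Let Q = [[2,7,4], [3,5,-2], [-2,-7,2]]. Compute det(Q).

Expand along column 1:
  + 2 · |5 -2; -7 2| = 2·(10 − 14) = -8
  − 3 · |7 4; -7 2| = −3·(14 − (-28)) = -126
  + (-2) · |7 4; 5 -2| = (-2)·(-14 − 20) = 68
Sum: (-8) + (-126) + (68) = -66

det(Q) = -66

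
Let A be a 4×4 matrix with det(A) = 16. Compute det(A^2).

det(A^2) = (det A)^2 = (16)^2 = 256

256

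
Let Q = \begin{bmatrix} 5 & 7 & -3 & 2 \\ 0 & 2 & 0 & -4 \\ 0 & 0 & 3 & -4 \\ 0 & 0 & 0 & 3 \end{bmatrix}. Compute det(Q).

90

Q is upper triangular, so det(Q) is the product of the diagonal entries:
det = (5) · (2) · (3) · (3) = 90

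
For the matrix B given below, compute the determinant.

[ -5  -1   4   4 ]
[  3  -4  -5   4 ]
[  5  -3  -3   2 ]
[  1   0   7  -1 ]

-115

Expand along row 4 (it has 1 zero):
  − (1) · M_41   where M_41 = det([-1 4 4; -4 -5 4; -3 -3 2]) = -30
  − (7) · M_43   where M_43 = det([-5 -1 4; 3 -4 4; 5 -3 2]) = 10
  + (-1) · M_44   where M_44 = det([-5 -1 4; 3 -4 -5; 5 -3 -3]) = 75
det = (-1)·(1)·(-30) + (-1)·(7)·(10) + (+1)·(-1)·(75) = -115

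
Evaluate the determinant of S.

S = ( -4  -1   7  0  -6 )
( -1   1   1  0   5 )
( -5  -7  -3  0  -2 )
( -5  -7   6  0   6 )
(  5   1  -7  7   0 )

The determinant is -15407.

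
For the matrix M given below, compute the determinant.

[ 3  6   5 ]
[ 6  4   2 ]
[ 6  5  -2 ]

Expand along column 1:
  + 3 · |4 2; 5 -2| = 3·(-8 − 10) = -54
  − 6 · |6 5; 5 -2| = −6·(-12 − 25) = 222
  + 6 · |6 5; 4 2| = 6·(12 − 20) = -48
Sum: (-54) + (222) + (-48) = 120

det(M) = 120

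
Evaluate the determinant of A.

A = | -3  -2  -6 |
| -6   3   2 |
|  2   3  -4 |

Expand along row 1:
  + (-3) · |3 2; 3 -4| = (-3)·(-12 − 6) = 54
  − (-2) · |-6 2; 2 -4| = −(-2)·(24 − 4) = 40
  + (-6) · |-6 3; 2 3| = (-6)·(-18 − 6) = 144
Sum: (54) + (40) + (144) = 238

|A| = 238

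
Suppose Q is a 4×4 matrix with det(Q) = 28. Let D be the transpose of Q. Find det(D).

det(Qᵀ) = det(Q).
det(D) = (1)·(28) = 28

det(D) = 28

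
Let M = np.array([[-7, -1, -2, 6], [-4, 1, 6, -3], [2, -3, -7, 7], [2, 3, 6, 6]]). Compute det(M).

|M| = -1165

Expand along row 1:
  + (-7) · M_11   where M_11 = det([1 6 -3; -3 -7 7; 3 6 6]) = 141
  − (-1) · M_12   where M_12 = det([-4 6 -3; 2 -7 7; 2 6 6]) = 270
  + (-2) · M_13   where M_13 = det([-4 1 -3; 2 -3 7; 2 3 6]) = 122
  − (6) · M_14   where M_14 = det([-4 1 6; 2 -3 -7; 2 3 6]) = 34
det = (+1)·(-7)·(141) + (-1)·(-1)·(270) + (+1)·(-2)·(122) + (-1)·(6)·(34) = -1165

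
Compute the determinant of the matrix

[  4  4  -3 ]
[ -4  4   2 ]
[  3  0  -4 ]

-68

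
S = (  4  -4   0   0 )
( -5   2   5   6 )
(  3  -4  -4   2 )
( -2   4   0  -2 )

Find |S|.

136

Expand along row 1 (it has 2 zeros):
  + (4) · M_11   where M_11 = det([2 5 6; -4 -4 2; 4 0 -2]) = 112
  − (-4) · M_12   where M_12 = det([-5 5 6; 3 -4 2; -2 0 -2]) = -78
det = (+1)·(4)·(112) + (-1)·(-4)·(-78) = 136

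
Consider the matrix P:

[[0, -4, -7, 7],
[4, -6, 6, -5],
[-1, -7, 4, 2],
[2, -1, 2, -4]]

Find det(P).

The determinant is -365.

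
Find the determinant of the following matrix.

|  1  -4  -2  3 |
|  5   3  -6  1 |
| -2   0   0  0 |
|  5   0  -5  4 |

Expand along row 3 (it has 3 zeros):
  + (-2) · M_31   where M_31 = det([-4 -2 3; 3 -6 1; 0 -5 4]) = 55
det = (+1)·(-2)·(55) = -110

-110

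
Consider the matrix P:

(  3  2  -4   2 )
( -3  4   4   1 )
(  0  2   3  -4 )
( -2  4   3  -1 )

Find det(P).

|P| = -96

Expand along row 3 (it has 1 zero):
  − (2) · M_32   where M_32 = det([3 -4 2; -3 4 1; -2 3 -1]) = -3
  + (3) · M_33   where M_33 = det([3 2 2; -3 4 1; -2 4 -1]) = -42
  − (-4) · M_34   where M_34 = det([3 2 -4; -3 4 4; -2 4 3]) = 6
det = (-1)·(2)·(-3) + (+1)·(3)·(-42) + (-1)·(-4)·(6) = -96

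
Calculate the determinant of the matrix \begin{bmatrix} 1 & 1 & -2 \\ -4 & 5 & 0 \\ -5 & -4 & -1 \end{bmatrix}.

-91

Expand along column 3:
  + (-2) · |-4 5; -5 -4| = (-2)·(16 − (-25)) = -82
  + (-1) · |1 1; -4 5| = (-1)·(5 − (-4)) = -9
Sum: (-82) + (-9) = -91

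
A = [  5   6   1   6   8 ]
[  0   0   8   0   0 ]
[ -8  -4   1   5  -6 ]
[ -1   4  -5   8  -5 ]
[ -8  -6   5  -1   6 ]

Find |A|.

Expand along row 2 (it has 4 zeros):
  − (8) · M_23   where M_23 = det([5 6 6 8; -8 -4 5 -6; -1 4 8 -5; -8 -6 -1 6]) = -1974
det = (-1)·(8)·(-1974) = 15792

|A| = 15792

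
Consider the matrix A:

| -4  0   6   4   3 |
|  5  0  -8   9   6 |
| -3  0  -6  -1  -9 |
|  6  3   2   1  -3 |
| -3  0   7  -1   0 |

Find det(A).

Expand along column 2 (it has 4 zeros):
  + (3) · M_42   where M_42 = det([-4 6 4 3; 5 -8 9 6; -3 -6 -1 -9; -3 7 -1 0]) = 798
det = (+1)·(3)·(798) = 2394

The determinant is 2394.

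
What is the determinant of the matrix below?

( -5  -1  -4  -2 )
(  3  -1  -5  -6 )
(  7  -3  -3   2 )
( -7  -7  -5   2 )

-1208

Expand along row 1:
  + (-5) · M_11   where M_11 = det([-1 -5 -6; -3 -3 2; -7 -5 2]) = 72
  − (-1) · M_12   where M_12 = det([3 -5 -6; 7 -3 2; -7 -5 2]) = 488
  + (-4) · M_13   where M_13 = det([3 -1 -6; 7 -3 2; -7 -7 2]) = 472
  − (-2) · M_14   where M_14 = det([3 -1 -5; 7 -3 -3; -7 -7 -5]) = 276
det = (+1)·(-5)·(72) + (-1)·(-1)·(488) + (+1)·(-4)·(472) + (-1)·(-2)·(276) = -1208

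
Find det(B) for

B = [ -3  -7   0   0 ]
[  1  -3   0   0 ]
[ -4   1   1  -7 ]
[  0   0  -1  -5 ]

det(B) = -192

B is block lower-triangular with a 2×2 block and a 2×2 block on the diagonal, so its determinant equals the product of the determinants of the diagonal blocks.
det of the 2×2 block = 16
det of the 2×2 block = -12
det = (16)·(-12) = -192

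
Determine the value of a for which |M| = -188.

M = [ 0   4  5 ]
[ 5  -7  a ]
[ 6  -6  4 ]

-7

Expanding along the row containing a, det(M) is linear in a: det(M) = (24)·a + (-20).
Set (24)·a + (-20) = -188  ⇒  (24)·a = -168  ⇒  a = -7.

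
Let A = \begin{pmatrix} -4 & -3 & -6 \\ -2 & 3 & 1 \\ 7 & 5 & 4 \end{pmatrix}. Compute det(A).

113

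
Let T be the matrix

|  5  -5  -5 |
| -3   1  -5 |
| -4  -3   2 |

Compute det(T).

Expand along column 1:
  + 5 · |1 -5; -3 2| = 5·(2 − 15) = -65
  − (-3) · |-5 -5; -3 2| = −(-3)·(-10 − 15) = -75
  + (-4) · |-5 -5; 1 -5| = (-4)·(25 − (-5)) = -120
Sum: (-65) + (-75) + (-120) = -260

|T| = -260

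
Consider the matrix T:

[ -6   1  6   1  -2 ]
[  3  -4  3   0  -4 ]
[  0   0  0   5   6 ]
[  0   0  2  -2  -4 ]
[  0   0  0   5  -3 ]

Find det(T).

T is block upper-triangular with a 2×2 block and a 3×3 block on the diagonal, so its determinant equals the product of the determinants of the diagonal blocks.
det of the 2×2 block = 21
det of the 3×3 block = 90
det = (21)·(90) = 1890

The determinant is 1890.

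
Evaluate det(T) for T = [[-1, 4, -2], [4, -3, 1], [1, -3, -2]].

Expand along column 1:
  + (-1) · |-3 1; -3 -2| = (-1)·(6 − (-3)) = -9
  − 4 · |4 -2; -3 -2| = −4·(-8 − 6) = 56
  + 1 · |4 -2; -3 1| = 1·(4 − 6) = -2
Sum: (-9) + (56) + (-2) = 45

45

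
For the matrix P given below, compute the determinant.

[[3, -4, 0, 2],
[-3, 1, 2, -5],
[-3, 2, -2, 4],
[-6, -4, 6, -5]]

Expand along row 1 (it has 1 zero):
  + (3) · M_11   where M_11 = det([1 2 -5; 2 -2 4; -4 6 -5]) = -46
  − (-4) · M_12   where M_12 = det([-3 2 -5; -3 -2 4; -6 6 -5]) = 114
  − (2) · M_14   where M_14 = det([-3 1 2; -3 2 -2; -6 -4 6]) = 66
det = (+1)·(3)·(-46) + (-1)·(-4)·(114) + (-1)·(2)·(66) = 186

|P| = 186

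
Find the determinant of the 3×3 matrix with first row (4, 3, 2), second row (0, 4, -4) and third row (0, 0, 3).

The matrix is upper triangular, so the determinant is the product of the diagonal entries:
det = (4) · (4) · (3) = 48

The determinant is 48.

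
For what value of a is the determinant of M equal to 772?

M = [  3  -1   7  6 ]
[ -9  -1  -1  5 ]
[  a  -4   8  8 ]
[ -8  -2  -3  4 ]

-8

Expanding along the column containing a, det(M) is linear in a: det(M) = (-47)·a + (396).
Set (-47)·a + (396) = 772  ⇒  (-47)·a = 376  ⇒  a = -8.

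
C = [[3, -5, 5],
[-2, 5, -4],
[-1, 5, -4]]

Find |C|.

det(C) = -5

Expand along row 1:
  + 3 · |5 -4; 5 -4| = 3·(-20 − (-20)) = 0
  − (-5) · |-2 -4; -1 -4| = −(-5)·(8 − 4) = 20
  + 5 · |-2 5; -1 5| = 5·(-10 − (-5)) = -25
Sum: (0) + (20) + (-25) = -5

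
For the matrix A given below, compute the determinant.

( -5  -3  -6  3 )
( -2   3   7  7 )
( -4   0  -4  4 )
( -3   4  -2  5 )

The determinant is -52.

Expand along row 3 (it has 1 zero):
  + (-4) · M_31   where M_31 = det([-3 -6 3; 3 7 7; 4 -2 5]) = -327
  + (-4) · M_33   where M_33 = det([-5 -3 3; -2 3 7; -3 4 5]) = 101
  − (4) · M_34   where M_34 = det([-5 -3 -6; -2 3 7; -3 4 -2]) = 239
det = (+1)·(-4)·(-327) + (+1)·(-4)·(101) + (-1)·(4)·(239) = -52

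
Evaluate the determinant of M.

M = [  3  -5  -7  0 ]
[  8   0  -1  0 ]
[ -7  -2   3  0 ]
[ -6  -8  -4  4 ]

|M| = 764

Expand along column 4 (it has 3 zeros):
  + (4) · M_44   where M_44 = det([3 -5 -7; 8 0 -1; -7 -2 3]) = 191
det = (+1)·(4)·(191) = 764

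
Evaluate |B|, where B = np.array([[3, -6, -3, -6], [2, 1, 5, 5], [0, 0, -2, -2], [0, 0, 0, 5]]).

det(B) = -150

B is block upper-triangular with a 2×2 block and a 2×2 block on the diagonal, so its determinant equals the product of the determinants of the diagonal blocks.
det of the 2×2 block = 15
det of the 2×2 block = -10
det = (15)·(-10) = -150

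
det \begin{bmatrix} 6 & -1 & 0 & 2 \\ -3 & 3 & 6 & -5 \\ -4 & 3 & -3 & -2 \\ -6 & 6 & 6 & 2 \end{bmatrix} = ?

Expand along row 1 (it has 1 zero):
  + (6) · M_11   where M_11 = det([3 6 -5; 3 -3 -2; 6 6 2]) = -270
  − (-1) · M_12   where M_12 = det([-3 6 -5; -4 -3 -2; -6 6 2]) = 312
  − (2) · M_14   where M_14 = det([-3 3 6; -4 3 -3; -6 6 6]) = -18
det = (+1)·(6)·(-270) + (-1)·(-1)·(312) + (-1)·(2)·(-18) = -1272

The determinant is -1272.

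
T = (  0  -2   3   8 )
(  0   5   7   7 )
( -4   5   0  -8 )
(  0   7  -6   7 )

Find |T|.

det(T) = 3088

Expand along column 1 (it has 3 zeros):
  + (-4) · M_31   where M_31 = det([-2 3 8; 5 7 7; 7 -6 7]) = -772
det = (+1)·(-4)·(-772) = 3088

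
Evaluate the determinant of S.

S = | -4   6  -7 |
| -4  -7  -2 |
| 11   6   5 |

-291

Expand along row 1:
  + (-4) · |-7 -2; 6 5| = (-4)·(-35 − (-12)) = 92
  − 6 · |-4 -2; 11 5| = −6·(-20 − (-22)) = -12
  + (-7) · |-4 -7; 11 6| = (-7)·(-24 − (-77)) = -371
Sum: (92) + (-12) + (-371) = -291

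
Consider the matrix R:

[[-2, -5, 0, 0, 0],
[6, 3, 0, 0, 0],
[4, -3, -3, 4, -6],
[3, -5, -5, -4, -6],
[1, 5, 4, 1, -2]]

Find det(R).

R is block lower-triangular with a 2×2 block and a 3×3 block on the diagonal, so its determinant equals the product of the determinants of the diagonal blocks.
det of the 2×2 block = 24
det of the 3×3 block = -244
det = (24)·(-244) = -5856

det(R) = -5856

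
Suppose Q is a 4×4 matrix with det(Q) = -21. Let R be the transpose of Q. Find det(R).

det(Qᵀ) = det(Q).
det(R) = (1)·(-21) = -21

det(R) = -21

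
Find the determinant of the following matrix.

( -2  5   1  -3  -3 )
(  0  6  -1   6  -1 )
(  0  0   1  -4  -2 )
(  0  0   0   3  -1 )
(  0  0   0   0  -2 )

72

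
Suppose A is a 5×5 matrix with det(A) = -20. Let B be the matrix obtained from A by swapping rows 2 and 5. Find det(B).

det(B) = 20

Swapping two rows multiplies the determinant by −1.
det(B) = (-1)·(-20) = 20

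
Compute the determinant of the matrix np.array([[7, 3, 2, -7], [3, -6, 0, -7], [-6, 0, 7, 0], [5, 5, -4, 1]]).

Expand along row 3 (it has 2 zeros):
  + (-6) · M_31   where M_31 = det([3 2 -7; -6 0 -7; 5 -4 1]) = -310
  + (7) · M_33   where M_33 = det([7 3 -7; 3 -6 -7; 5 5 1]) = -226
det = (+1)·(-6)·(-310) + (+1)·(7)·(-226) = 278

278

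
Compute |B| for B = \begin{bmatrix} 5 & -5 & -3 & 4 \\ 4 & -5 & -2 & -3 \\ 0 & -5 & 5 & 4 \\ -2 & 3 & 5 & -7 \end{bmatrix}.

det(B) = 909

Expand along row 3 (it has 1 zero):
  − (-5) · M_32   where M_32 = det([5 -3 4; 4 -2 -3; -2 5 -7]) = 107
  + (5) · M_33   where M_33 = det([5 -5 4; 4 -5 -3; -2 3 -7]) = 58
  − (4) · M_34   where M_34 = det([5 -5 -3; 4 -5 -2; -2 3 5]) = -21
det = (-1)·(-5)·(107) + (+1)·(5)·(58) + (-1)·(4)·(-21) = 909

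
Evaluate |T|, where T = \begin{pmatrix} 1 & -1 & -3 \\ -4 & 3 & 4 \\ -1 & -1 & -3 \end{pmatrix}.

det(T) = -10

Expand along column 1:
  + 1 · |3 4; -1 -3| = 1·(-9 − (-4)) = -5
  − (-4) · |-1 -3; -1 -3| = −(-4)·(3 − 3) = 0
  + (-1) · |-1 -3; 3 4| = (-1)·(-4 − (-9)) = -5
Sum: (-5) + (0) + (-5) = -10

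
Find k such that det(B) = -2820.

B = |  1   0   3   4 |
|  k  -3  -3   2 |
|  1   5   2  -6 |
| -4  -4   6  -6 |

k = 8

Expanding along the row containing k, det(B) is linear in k: det(B) = (-314)·k + (-308).
Set (-314)·k + (-308) = -2820  ⇒  (-314)·k = -2512  ⇒  k = 8.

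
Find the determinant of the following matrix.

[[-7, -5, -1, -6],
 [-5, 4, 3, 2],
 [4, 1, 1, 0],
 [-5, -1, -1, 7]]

-495

Expand along row 3 (it has 1 zero):
  + (4) · M_31   where M_31 = det([-5 -1 -6; 4 3 2; -1 -1 7]) = -79
  − (1) · M_32   where M_32 = det([-7 -1 -6; -5 3 2; -5 -1 7]) = -306
  + (1) · M_33   where M_33 = det([-7 -5 -6; -5 4 2; -5 -1 7]) = -485
det = (+1)·(4)·(-79) + (-1)·(1)·(-306) + (+1)·(1)·(-485) = -495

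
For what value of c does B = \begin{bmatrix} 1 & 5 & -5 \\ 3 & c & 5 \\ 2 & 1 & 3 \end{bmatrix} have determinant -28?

-1

Expanding along the row containing c, det(B) is linear in c: det(B) = (13)·c + (-15).
Set (13)·c + (-15) = -28  ⇒  (13)·c = -13  ⇒  c = -1.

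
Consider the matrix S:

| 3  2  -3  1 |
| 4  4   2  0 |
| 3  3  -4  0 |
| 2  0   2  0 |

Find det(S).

Expand along column 4 (it has 3 zeros):
  − (1) · M_14   where M_14 = det([4 4 2; 3 3 -4; 2 0 2]) = -44
det = (-1)·(1)·(-44) = 44

44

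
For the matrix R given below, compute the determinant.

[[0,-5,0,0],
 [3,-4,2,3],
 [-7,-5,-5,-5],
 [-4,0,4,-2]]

det(R) = -210

Expand along row 1 (it has 3 zeros):
  − (-5) · M_12   where M_12 = det([3 2 3; -7 -5 -5; -4 4 -2]) = -42
det = (-1)·(-5)·(-42) = -210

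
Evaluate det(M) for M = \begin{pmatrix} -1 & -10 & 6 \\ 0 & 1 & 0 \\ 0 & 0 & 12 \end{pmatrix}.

M is upper triangular, so det(M) is the product of the diagonal entries:
det = (-1) · (1) · (12) = -12

det(M) = -12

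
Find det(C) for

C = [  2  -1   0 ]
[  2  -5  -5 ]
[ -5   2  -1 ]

Expand along column 3:
  − (-5) · |2 -1; -5 2| = −(-5)·(4 − 5) = -5
  + (-1) · |2 -1; 2 -5| = (-1)·(-10 − (-2)) = 8
Sum: (-5) + (8) = 3

The determinant is 3.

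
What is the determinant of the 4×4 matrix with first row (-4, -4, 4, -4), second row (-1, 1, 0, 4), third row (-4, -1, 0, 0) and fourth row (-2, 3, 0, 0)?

The determinant is -224.

Expand along column 3 (it has 3 zeros):
  + (4) · M_13   where M_13 = det([-1 1 4; -4 -1 0; -2 3 0]) = -56
det = (+1)·(4)·(-56) = -224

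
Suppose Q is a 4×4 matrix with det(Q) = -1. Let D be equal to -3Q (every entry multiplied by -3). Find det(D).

det(D) = -81

For a 4×4 matrix, det(-3Q) = (-3)^4·det(Q) = 81·det(Q).
det(D) = (81)·(-1) = -81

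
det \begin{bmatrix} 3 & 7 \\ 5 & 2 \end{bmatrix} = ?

det = 3·2 − 7·5 = 6 − 35 = -29

-29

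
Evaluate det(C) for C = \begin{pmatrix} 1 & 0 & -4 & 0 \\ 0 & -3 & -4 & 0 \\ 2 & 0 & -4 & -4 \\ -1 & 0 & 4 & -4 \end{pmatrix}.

Expand along column 2 (it has 3 zeros):
  + (-3) · M_22   where M_22 = det([1 -4 0; 2 -4 -4; -1 4 -4]) = -16
det = (+1)·(-3)·(-16) = 48

det(C) = 48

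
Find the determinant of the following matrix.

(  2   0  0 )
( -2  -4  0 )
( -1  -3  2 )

The determinant is -16.

The matrix is lower triangular, so the determinant is the product of the diagonal entries:
det = (2) · (-4) · (2) = -16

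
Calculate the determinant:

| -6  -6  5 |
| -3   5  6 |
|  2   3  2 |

Expand along column 1:
  + (-6) · |5 6; 3 2| = (-6)·(10 − 18) = 48
  − (-3) · |-6 5; 3 2| = −(-3)·(-12 − 15) = -81
  + 2 · |-6 5; 5 6| = 2·(-36 − 25) = -122
Sum: (48) + (-81) + (-122) = -155

-155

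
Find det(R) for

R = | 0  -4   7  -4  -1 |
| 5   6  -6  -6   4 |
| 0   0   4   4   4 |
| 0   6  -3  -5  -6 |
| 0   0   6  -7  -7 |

Expand along column 1 (it has 4 zeros):
  − (5) · M_21   where M_21 = det([-4 7 -4 -1; 0 4 4 4; 6 -3 -5 -6; 0 6 -7 -7]) = -728
det = (-1)·(5)·(-728) = 3640

3640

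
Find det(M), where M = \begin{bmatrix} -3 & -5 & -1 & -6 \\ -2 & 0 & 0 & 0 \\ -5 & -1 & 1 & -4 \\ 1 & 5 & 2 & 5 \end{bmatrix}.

Expand along row 2 (it has 3 zeros):
  − (-2) · M_21   where M_21 = det([-5 -1 -6; -1 1 -4; 5 2 5]) = -8
det = (-1)·(-2)·(-8) = -16

-16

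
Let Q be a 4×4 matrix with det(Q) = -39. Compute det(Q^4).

2313441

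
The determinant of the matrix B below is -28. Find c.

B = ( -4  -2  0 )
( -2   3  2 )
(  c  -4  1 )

c = -5

Expanding along the row containing c, det(B) is linear in c: det(B) = (-4)·c + (-48).
Set (-4)·c + (-48) = -28  ⇒  (-4)·c = 20  ⇒  c = -5.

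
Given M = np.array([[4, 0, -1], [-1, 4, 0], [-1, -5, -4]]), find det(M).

Expand along column 2:
  + 4 · |4 -1; -1 -4| = 4·(-16 − 1) = -68
  − (-5) · |4 -1; -1 0| = −(-5)·(0 − 1) = -5
Sum: (-68) + (-5) = -73

The determinant is -73.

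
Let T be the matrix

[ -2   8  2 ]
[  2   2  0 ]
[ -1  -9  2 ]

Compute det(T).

|T| = -72

Expand along row 2:
  − 2 · |8 2; -9 2| = −2·(16 − (-18)) = -68
  + 2 · |-2 2; -1 2| = 2·(-4 − (-2)) = -4
Sum: (-68) + (-4) = -72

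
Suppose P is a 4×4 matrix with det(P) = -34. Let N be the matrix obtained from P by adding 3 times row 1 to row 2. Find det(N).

det(N) = -34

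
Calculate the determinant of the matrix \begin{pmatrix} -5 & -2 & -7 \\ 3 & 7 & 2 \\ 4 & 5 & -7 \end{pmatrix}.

The determinant is 328.

Expand along column 1:
  + (-5) · |7 2; 5 -7| = (-5)·(-49 − 10) = 295
  − 3 · |-2 -7; 5 -7| = −3·(14 − (-35)) = -147
  + 4 · |-2 -7; 7 2| = 4·(-4 − (-49)) = 180
Sum: (295) + (-147) + (180) = 328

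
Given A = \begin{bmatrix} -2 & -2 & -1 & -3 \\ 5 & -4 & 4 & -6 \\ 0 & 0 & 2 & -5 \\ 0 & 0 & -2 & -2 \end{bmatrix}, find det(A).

The determinant is -252.

A is block upper-triangular with a 2×2 block and a 2×2 block on the diagonal, so its determinant equals the product of the determinants of the diagonal blocks.
det of the 2×2 block = 18
det of the 2×2 block = -14
det = (18)·(-14) = -252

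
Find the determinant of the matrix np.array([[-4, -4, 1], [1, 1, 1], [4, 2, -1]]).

Expand along row 1:
  + (-4) · |1 1; 2 -1| = (-4)·(-1 − 2) = 12
  − (-4) · |1 1; 4 -1| = −(-4)·(-1 − 4) = -20
  + 1 · |1 1; 4 2| = 1·(2 − 4) = -2
Sum: (12) + (-20) + (-2) = -10

-10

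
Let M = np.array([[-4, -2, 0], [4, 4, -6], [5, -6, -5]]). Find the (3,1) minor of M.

Delete row 3 and column 1; the remaining 2×2 submatrix is [-2 0; 4 -6].
Its determinant is (-2)·(-6) − 0·4 = 12.

12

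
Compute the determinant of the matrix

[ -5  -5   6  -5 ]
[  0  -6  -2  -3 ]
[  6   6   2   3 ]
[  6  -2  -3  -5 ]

The determinant is -1314.

Expand along row 2 (it has 1 zero):
  + (-6) · M_22   where M_22 = det([-5 6 -5; 6 2 3; 6 -3 -5]) = 443
  − (-2) · M_23   where M_23 = det([-5 -5 -5; 6 6 3; 6 -2 -5]) = 120
  + (-3) · M_24   where M_24 = det([-5 -5 6; 6 6 2; 6 -2 -3]) = -368
det = (+1)·(-6)·(443) + (-1)·(-2)·(120) + (+1)·(-3)·(-368) = -1314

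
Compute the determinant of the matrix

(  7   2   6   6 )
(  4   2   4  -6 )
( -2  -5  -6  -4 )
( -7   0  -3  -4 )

Expand along row 4 (it has 1 zero):
  − (-7) · M_41   where M_41 = det([2 6 6; 2 4 -6; -5 -6 -4]) = 172
  − (-3) · M_43   where M_43 = det([7 2 6; 4 2 -6; -2 -5 -4]) = -306
  + (-4) · M_44   where M_44 = det([7 2 6; 4 2 4; -2 -5 -6]) = -8
det = (-1)·(-7)·(172) + (-1)·(-3)·(-306) + (+1)·(-4)·(-8) = 318

318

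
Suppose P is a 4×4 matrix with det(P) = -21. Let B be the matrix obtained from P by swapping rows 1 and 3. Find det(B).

|B| = 21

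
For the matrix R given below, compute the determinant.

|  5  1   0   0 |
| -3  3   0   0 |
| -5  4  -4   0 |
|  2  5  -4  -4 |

R is block lower-triangular with a 2×2 block and a 2×2 block on the diagonal, so its determinant equals the product of the determinants of the diagonal blocks.
det of the 2×2 block = 18
det of the 2×2 block = 16
det = (18)·(16) = 288

288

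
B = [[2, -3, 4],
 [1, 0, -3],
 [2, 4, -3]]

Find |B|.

49

Expand along column 2:
  − (-3) · |1 -3; 2 -3| = −(-3)·(-3 − (-6)) = 9
  − 4 · |2 4; 1 -3| = −4·(-6 − 4) = 40
Sum: (9) + (40) = 49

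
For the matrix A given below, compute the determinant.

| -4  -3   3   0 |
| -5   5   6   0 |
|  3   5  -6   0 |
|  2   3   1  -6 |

Expand along column 4 (it has 3 zeros):
  + (-6) · M_44   where M_44 = det([-4 -3 3; -5 5 6; 3 5 -6]) = 156
det = (+1)·(-6)·(156) = -936

-936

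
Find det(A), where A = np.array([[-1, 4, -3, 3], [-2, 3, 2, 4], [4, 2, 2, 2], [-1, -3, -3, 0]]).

Expand along row 4 (it has 1 zero):
  − (-1) · M_41   where M_41 = det([4 -3 3; 3 2 4; 2 2 2]) = -16
  + (-3) · M_42   where M_42 = det([-1 -3 3; -2 2 4; 4 2 2]) = -92
  − (-3) · M_43   where M_43 = det([-1 4 3; -2 3 4; 4 2 2]) = 34
det = (-1)·(-1)·(-16) + (+1)·(-3)·(-92) + (-1)·(-3)·(34) = 362

362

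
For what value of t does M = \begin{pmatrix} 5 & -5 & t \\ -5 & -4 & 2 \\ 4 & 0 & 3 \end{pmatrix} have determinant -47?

t = 8

Expanding along the column containing t, det(M) is linear in t: det(M) = (16)·t + (-175).
Set (16)·t + (-175) = -47  ⇒  (16)·t = 128  ⇒  t = 8.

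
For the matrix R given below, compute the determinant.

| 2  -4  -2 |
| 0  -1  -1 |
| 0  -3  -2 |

The determinant is -2.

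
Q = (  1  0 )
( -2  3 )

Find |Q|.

3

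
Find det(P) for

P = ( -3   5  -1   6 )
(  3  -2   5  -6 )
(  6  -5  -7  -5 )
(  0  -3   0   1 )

Expand along row 4 (it has 2 zeros):
  + (-3) · M_42   where M_42 = det([-3 -1 6; 3 5 -6; 6 -7 -5]) = -84
  + (1) · M_44   where M_44 = det([-3 5 -1; 3 -2 5; 6 -5 -7]) = 141
det = (+1)·(-3)·(-84) + (+1)·(1)·(141) = 393

393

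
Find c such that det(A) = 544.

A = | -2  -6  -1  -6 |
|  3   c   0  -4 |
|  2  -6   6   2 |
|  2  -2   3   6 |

7

Expanding along the column containing c, det(A) is linear in c: det(A) = (-16)·c + (656).
Set (-16)·c + (656) = 544  ⇒  (-16)·c = -112  ⇒  c = 7.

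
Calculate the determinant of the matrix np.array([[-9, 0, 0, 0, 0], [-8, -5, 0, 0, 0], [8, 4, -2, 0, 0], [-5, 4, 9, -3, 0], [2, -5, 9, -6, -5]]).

-1350

The matrix is lower triangular, so the determinant is the product of the diagonal entries:
det = (-9) · (-5) · (-2) · (-3) · (-5) = -1350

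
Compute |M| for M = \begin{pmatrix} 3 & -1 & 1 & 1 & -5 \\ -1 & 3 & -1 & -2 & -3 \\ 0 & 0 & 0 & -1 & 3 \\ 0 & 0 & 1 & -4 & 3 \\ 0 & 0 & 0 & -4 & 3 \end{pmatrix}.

-72

M is block upper-triangular with a 2×2 block and a 3×3 block on the diagonal, so its determinant equals the product of the determinants of the diagonal blocks.
det of the 2×2 block = 8
det of the 3×3 block = -9
det = (8)·(-9) = -72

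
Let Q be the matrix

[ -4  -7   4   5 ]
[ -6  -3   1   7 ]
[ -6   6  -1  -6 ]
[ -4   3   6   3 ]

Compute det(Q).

Expand along row 1:
  + (-4) · M_11   where M_11 = det([-3 1 7; 6 -1 -6; 3 6 3]) = 138
  − (-7) · M_12   where M_12 = det([-6 1 7; -6 -1 -6; -4 6 3]) = -436
  + (4) · M_13   where M_13 = det([-6 -3 7; -6 6 -6; -4 3 3]) = -300
  − (5) · M_14   where M_14 = det([-6 -3 1; -6 6 -1; -4 3 6]) = -348
det = (+1)·(-4)·(138) + (-1)·(-7)·(-436) + (+1)·(4)·(-300) + (-1)·(5)·(-348) = -3064

-3064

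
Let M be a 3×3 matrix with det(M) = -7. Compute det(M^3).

-343

det(M^3) = (det M)^3 = (-7)^3 = -343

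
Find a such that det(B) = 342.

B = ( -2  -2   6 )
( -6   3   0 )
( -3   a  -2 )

a = -7

Expanding along the row containing a, det(B) is linear in a: det(B) = (-36)·a + (90).
Set (-36)·a + (90) = 342  ⇒  (-36)·a = 252  ⇒  a = -7.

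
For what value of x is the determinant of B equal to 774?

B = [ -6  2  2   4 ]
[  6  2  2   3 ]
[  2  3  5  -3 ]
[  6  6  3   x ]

x = 6

Expanding along the row containing x, det(B) is linear in x: det(B) = (-48)·x + (1062).
Set (-48)·x + (1062) = 774  ⇒  (-48)·x = -288  ⇒  x = 6.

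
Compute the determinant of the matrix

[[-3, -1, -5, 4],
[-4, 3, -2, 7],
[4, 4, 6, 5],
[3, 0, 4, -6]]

The determinant is -65.

Expand along row 4 (it has 1 zero):
  − (3) · M_41   where M_41 = det([-1 -5 4; 3 -2 7; 4 6 5]) = 91
  − (4) · M_43   where M_43 = det([-3 -1 4; -4 3 7; 4 4 5]) = -121
  + (-6) · M_44   where M_44 = det([-3 -1 -5; -4 3 -2; 4 4 6]) = 46
det = (-1)·(3)·(91) + (-1)·(4)·(-121) + (+1)·(-6)·(46) = -65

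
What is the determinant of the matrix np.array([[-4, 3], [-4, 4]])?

The determinant is -4.

det = (-4)·4 − 3·(-4) = -16 − (-12) = -4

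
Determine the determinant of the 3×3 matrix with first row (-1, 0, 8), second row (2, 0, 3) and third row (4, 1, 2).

Expand along column 2:
  − 1 · |-1 8; 2 3| = −1·(-3 − 16) = 19

The determinant is 19.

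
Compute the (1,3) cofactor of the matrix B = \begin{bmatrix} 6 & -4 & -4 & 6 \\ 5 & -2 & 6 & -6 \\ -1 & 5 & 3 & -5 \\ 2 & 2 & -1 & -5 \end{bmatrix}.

27

Delete row 1 and column 3; the remaining 3×3 submatrix is [5 -2 -6; -1 5 -5; 2 2 -5].
Its determinant is 27.
The cofactor carries sign (−1)^(1+3) = +1, so C_{1,3} = +(27) = 27.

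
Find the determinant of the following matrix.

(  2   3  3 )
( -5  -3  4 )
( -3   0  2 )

-45

Expand along row 3:
  + (-3) · |3 3; -3 4| = (-3)·(12 − (-9)) = -63
  + 2 · |2 3; -5 -3| = 2·(-6 − (-15)) = 18
Sum: (-63) + (18) = -45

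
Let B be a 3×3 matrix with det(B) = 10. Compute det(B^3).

det(B^3) = (det B)^3 = (10)^3 = 1000

1000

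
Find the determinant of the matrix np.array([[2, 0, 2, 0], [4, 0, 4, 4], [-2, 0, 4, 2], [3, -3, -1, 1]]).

Expand along column 2 (it has 3 zeros):
  + (-3) · M_42   where M_42 = det([2 2 0; 4 4 4; -2 4 2]) = -48
det = (+1)·(-3)·(-48) = 144

144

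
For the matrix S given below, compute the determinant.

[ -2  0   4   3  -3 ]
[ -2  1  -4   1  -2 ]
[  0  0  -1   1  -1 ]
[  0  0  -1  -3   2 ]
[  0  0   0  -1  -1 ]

S is block upper-triangular with a 2×2 block and a 3×3 block on the diagonal, so its determinant equals the product of the determinants of the diagonal blocks.
det of the 2×2 block = -2
det of the 3×3 block = -7
det = (-2)·(-7) = 14

|S| = 14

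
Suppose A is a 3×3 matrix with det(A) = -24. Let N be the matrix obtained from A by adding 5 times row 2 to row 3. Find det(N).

|N| = -24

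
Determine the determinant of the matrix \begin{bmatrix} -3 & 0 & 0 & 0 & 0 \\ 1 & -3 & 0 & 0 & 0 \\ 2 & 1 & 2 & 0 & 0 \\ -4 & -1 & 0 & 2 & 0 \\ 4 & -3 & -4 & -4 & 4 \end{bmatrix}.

The determinant is 144.

The matrix is lower triangular, so the determinant is the product of the diagonal entries:
det = (-3) · (-3) · (2) · (2) · (4) = 144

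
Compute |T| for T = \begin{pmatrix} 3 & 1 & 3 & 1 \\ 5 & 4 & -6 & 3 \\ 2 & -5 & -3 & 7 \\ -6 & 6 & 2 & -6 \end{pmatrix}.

|T| = -1160

Expand along row 1:
  + (3) · M_11   where M_11 = det([4 -6 3; -5 -3 7; 6 2 -6]) = -32
  − (1) · M_12   where M_12 = det([5 -6 3; 2 -3 7; -6 2 -6]) = 158
  + (3) · M_13   where M_13 = det([5 4 3; 2 -5 7; -6 6 -6]) = -234
  − (1) · M_14   where M_14 = det([5 4 -6; 2 -5 -3; -6 6 2]) = 204
det = (+1)·(3)·(-32) + (-1)·(1)·(158) + (+1)·(3)·(-234) + (-1)·(1)·(204) = -1160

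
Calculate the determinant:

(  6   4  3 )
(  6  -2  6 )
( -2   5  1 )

Expand along column 1:
  + 6 · |-2 6; 5 1| = 6·(-2 − 30) = -192
  − 6 · |4 3; 5 1| = −6·(4 − 15) = 66
  + (-2) · |4 3; -2 6| = (-2)·(24 − (-6)) = -60
Sum: (-192) + (66) + (-60) = -186

The determinant is -186.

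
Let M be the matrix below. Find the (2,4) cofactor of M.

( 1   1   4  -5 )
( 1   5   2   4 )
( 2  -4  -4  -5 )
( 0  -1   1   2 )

-18

Delete row 2 and column 4; the remaining 3×3 submatrix is [1 1 4; 2 -4 -4; 0 -1 1].
Its determinant is -18.
The cofactor carries sign (−1)^(2+4) = +1, so C_{2,4} = +(-18) = -18.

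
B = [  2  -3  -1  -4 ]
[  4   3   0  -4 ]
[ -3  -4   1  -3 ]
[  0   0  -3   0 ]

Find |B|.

The determinant is -282.

Expand along row 4 (it has 3 zeros):
  − (-3) · M_43   where M_43 = det([2 -3 -4; 4 3 -4; -3 -4 -3]) = -94
det = (-1)·(-3)·(-94) = -282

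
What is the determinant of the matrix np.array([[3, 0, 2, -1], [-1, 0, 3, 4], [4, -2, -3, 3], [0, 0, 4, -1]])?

The determinant is -110.

Expand along column 2 (it has 3 zeros):
  − (-2) · M_32   where M_32 = det([3 2 -1; -1 3 4; 0 4 -1]) = -55
det = (-1)·(-2)·(-55) = -110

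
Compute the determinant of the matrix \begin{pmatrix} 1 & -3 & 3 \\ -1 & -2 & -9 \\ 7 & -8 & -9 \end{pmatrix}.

Expand along column 1:
  + 1 · |-2 -9; -8 -9| = 1·(18 − 72) = -54
  − (-1) · |-3 3; -8 -9| = −(-1)·(27 − (-24)) = 51
  + 7 · |-3 3; -2 -9| = 7·(27 − (-6)) = 231
Sum: (-54) + (51) + (231) = 228

228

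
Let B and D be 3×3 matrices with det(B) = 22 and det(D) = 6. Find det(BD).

|BD| = 132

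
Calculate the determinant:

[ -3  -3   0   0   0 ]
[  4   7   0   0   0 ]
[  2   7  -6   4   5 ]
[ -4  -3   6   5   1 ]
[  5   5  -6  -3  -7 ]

-3564

The matrix is block lower-triangular with a 2×2 block and a 3×3 block on the diagonal, so its determinant equals the product of the determinants of the diagonal blocks.
det of the 2×2 block = -9
det of the 3×3 block = 396
det = (-9)·(396) = -3564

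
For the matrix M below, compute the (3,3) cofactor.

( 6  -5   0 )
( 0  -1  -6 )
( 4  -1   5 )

The cofactor is -6.

Delete row 3 and column 3; the remaining 2×2 submatrix is [6 -5; 0 -1].
Its determinant is 6·(-1) − (-5)·0 = -6.
The cofactor carries sign (−1)^(3+3) = +1, so C_{3,3} = +(-6) = -6.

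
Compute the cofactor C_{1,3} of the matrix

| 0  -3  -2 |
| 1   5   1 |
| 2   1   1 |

Delete row 1 and column 3; the remaining 2×2 submatrix is [1 5; 2 1].
Its determinant is 1·1 − 5·2 = -9.
The cofactor carries sign (−1)^(1+3) = +1, so C_{1,3} = +(-9) = -9.

-9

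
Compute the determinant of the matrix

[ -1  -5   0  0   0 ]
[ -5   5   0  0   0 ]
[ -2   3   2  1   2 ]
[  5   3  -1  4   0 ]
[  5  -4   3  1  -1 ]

The determinant is 1050.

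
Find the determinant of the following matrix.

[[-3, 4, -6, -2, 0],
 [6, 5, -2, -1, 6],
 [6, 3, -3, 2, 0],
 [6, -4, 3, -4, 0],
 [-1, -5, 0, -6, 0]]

Expand along column 5 (it has 4 zeros):
  − (6) · M_25   where M_25 = det([-3 4 -6 -2; 6 3 -3 2; 6 -4 3 -4; -1 -5 0 -6]) = 834
det = (-1)·(6)·(834) = -5004

-5004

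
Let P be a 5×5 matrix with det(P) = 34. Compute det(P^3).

39304

det(P^3) = (det P)^3 = (34)^3 = 39304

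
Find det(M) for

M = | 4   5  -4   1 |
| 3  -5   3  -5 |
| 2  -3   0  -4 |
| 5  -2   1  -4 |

0

Expand along row 3 (it has 1 zero):
  + (2) · M_31   where M_31 = det([5 -4 1; -5 3 -5; -2 1 -4]) = 6
  − (-3) · M_32   where M_32 = det([4 -4 1; 3 3 -5; 5 1 -4]) = 12
  − (-4) · M_34   where M_34 = det([4 5 -4; 3 -5 3; 5 -2 1]) = -12
det = (+1)·(2)·(6) + (-1)·(-3)·(12) + (-1)·(-4)·(-12) = 0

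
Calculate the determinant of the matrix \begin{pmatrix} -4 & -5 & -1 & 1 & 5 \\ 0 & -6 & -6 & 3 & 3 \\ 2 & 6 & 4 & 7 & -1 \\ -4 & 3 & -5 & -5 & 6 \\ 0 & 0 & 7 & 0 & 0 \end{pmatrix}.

Expand along row 5 (it has 4 zeros):
  + (7) · M_53   where M_53 = det([-4 -5 1 5; 0 -6 3 3; 2 6 7 -1; -4 3 -5 6]) = 1266
det = (+1)·(7)·(1266) = 8862

The determinant is 8862.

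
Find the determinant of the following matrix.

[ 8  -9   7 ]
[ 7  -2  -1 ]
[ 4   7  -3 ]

350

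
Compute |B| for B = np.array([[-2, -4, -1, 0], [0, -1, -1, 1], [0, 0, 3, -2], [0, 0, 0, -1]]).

B is upper triangular, so det(B) is the product of the diagonal entries:
det = (-2) · (-1) · (3) · (-1) = -6

det(B) = -6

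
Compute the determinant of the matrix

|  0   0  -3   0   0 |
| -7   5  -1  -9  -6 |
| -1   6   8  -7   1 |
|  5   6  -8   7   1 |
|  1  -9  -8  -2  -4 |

-11394

Expand along row 1 (it has 4 zeros):
  + (-3) · M_13   where M_13 = det([-7 5 -9 -6; -1 6 -7 1; 5 6 7 1; 1 -9 -2 -4]) = 3798
det = (+1)·(-3)·(3798) = -11394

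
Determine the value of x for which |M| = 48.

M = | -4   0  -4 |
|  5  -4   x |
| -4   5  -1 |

x = 5

Expanding along the column containing x, det(M) is linear in x: det(M) = (20)·x + (-52).
Set (20)·x + (-52) = 48  ⇒  (20)·x = 100  ⇒  x = 5.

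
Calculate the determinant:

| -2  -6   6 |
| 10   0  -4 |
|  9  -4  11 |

Expand along row 2:
  − 10 · |-6 6; -4 11| = −10·(-66 − (-24)) = 420
  − (-4) · |-2 -6; 9 -4| = −(-4)·(8 − (-54)) = 248
Sum: (420) + (248) = 668

668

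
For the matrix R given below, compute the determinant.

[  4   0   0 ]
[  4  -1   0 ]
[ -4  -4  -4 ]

R is lower triangular, so det(R) is the product of the diagonal entries:
det = (4) · (-1) · (-4) = 16

The determinant is 16.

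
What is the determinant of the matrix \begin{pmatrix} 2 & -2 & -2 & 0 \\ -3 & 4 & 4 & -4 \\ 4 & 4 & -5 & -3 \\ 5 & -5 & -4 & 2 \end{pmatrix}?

-94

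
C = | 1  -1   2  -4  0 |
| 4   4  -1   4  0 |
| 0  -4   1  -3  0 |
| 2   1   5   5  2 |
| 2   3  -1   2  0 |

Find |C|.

Expand along column 5 (it has 4 zeros):
  − (2) · M_45   where M_45 = det([1 -1 2 -4; 4 4 -1 4; 0 -4 1 -3; 2 3 -1 2]) = 35
det = (-1)·(2)·(35) = -70

The determinant is -70.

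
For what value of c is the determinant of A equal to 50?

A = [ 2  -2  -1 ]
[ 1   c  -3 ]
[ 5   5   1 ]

Expanding along the row containing c, det(A) is linear in c: det(A) = (7)·c + (57).
Set (7)·c + (57) = 50  ⇒  (7)·c = -7  ⇒  c = -1.

c = -1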